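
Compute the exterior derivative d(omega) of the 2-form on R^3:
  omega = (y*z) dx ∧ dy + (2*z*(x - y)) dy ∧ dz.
d(omega) = (y + 2*z) dx ∧ dy ∧ dz

For a 2-form omega = sum_{i<j} g_{ij} dx_i ∧ dx_j, the exterior derivative is
  d(omega) = sum_{i<j} d(g_{ij}) ∧ dx_i ∧ dx_j = sum_{i<j, k} (∂g_{ij}/∂x_k) dx_k ∧ dx_i ∧ dx_j.
Expand each term, using dx_k ∧ dx_i ∧ dx_j = sgn(permutation) dx_{(a)} ∧ dx_{(b)} ∧ dx_{(c)} with (a < b < c) sorted:
  d(y*z) includes (∂/∂z)(y*z) dz = (y) dz, which multiplied by dx ∧ dy gives (y) dx ∧ dy ∧ dz
  d(2*z*(x - y)) includes (∂/∂x)(2*z*(x - y)) dx = (2*z) dx, which multiplied by dy ∧ dz gives (2*z) dx ∧ dy ∧ dz
Collecting like 3-forms: d(omega) = (y + 2*z) dx ∧ dy ∧ dz.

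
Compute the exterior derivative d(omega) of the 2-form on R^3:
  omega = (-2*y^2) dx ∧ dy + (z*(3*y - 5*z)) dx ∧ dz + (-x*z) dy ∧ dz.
d(omega) = (-4*z) dx ∧ dy ∧ dz

For a 2-form omega = sum_{i<j} g_{ij} dx_i ∧ dx_j, the exterior derivative is
  d(omega) = sum_{i<j} d(g_{ij}) ∧ dx_i ∧ dx_j = sum_{i<j, k} (∂g_{ij}/∂x_k) dx_k ∧ dx_i ∧ dx_j.
Expand each term, using dx_k ∧ dx_i ∧ dx_j = sgn(permutation) dx_{(a)} ∧ dx_{(b)} ∧ dx_{(c)} with (a < b < c) sorted:
  d(z*(3*y - 5*z)) includes (∂/∂y)(z*(3*y - 5*z)) dy = (3*z) dy, which multiplied by dx ∧ dz gives (-3*z) dx ∧ dy ∧ dz
  d(-x*z) includes (∂/∂x)(-x*z) dx = (-z) dx, which multiplied by dy ∧ dz gives (-z) dx ∧ dy ∧ dz
Collecting like 3-forms: d(omega) = (-4*z) dx ∧ dy ∧ dz.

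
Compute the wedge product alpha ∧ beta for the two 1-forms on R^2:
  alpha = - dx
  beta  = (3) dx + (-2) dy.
alpha ∧ beta = (2) dx ∧ dy

Distribute the wedge, using dx_i ∧ dx_j = -dx_j ∧ dx_i and dx_i ∧ dx_i = 0. For each pair (i, j) with i < j, the coefficient of dx_i ∧ dx_j in alpha ∧ beta is (alpha_i * beta_j - alpha_j * beta_i). Collecting: alpha ∧ beta = (2) dx ∧ dy.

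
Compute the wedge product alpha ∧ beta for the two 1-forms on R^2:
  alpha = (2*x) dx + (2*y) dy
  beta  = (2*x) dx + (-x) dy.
alpha ∧ beta = (-2*x*(x + 2*y)) dx ∧ dy

Distribute the wedge, using dx_i ∧ dx_j = -dx_j ∧ dx_i and dx_i ∧ dx_i = 0. For each pair (i, j) with i < j, the coefficient of dx_i ∧ dx_j in alpha ∧ beta is (alpha_i * beta_j - alpha_j * beta_i). Collecting: alpha ∧ beta = (-2*x*(x + 2*y)) dx ∧ dy.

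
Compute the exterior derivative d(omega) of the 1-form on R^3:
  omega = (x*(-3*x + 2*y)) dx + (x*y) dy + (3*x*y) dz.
d(omega) = (-2*x + y) dx ∧ dy + (3*y) dx ∧ dz + (3*x) dy ∧ dz

For a 1-form omega = sum_i f_i dx_i, the exterior derivative is
  d(omega) = sum_{i < j} (∂f_j/∂x_i - ∂f_i/∂x_j) dx_i ∧ dx_j.
  coefficient of dx ∧ dy: ∂f_2/∂x - ∂f_1/∂y = ∂(x*y)/∂x - ∂(x*(-3*x + 2*y))/∂y = -2*x + y
  coefficient of dx ∧ dz: ∂f_3/∂x - ∂f_1/∂z = ∂(3*x*y)/∂x - ∂(x*(-3*x + 2*y))/∂z = 3*y
  coefficient of dy ∧ dz: ∂f_3/∂y - ∂f_2/∂z = ∂(3*x*y)/∂y - ∂(x*y)/∂z = 3*x
Assembling: d(omega) = (-2*x + y) dx ∧ dy + (3*y) dx ∧ dz + (3*x) dy ∧ dz.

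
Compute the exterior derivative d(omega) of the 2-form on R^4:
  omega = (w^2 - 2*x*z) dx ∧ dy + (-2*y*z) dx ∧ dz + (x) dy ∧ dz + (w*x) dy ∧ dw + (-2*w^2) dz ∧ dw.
d(omega) = (-2*x + 2*z + 1) dx ∧ dy ∧ dz + (3*w) dx ∧ dy ∧ dw

For a 2-form omega = sum_{i<j} g_{ij} dx_i ∧ dx_j, the exterior derivative is
  d(omega) = sum_{i<j} d(g_{ij}) ∧ dx_i ∧ dx_j = sum_{i<j, k} (∂g_{ij}/∂x_k) dx_k ∧ dx_i ∧ dx_j.
Expand each term, using dx_k ∧ dx_i ∧ dx_j = sgn(permutation) dx_{(a)} ∧ dx_{(b)} ∧ dx_{(c)} with (a < b < c) sorted:
  d(w^2 - 2*x*z) includes (∂/∂z)(w^2 - 2*x*z) dz = (-2*x) dz, which multiplied by dx ∧ dy gives (-2*x) dx ∧ dy ∧ dz
  d(w^2 - 2*x*z) includes (∂/∂w)(w^2 - 2*x*z) dw = (2*w) dw, which multiplied by dx ∧ dy gives (2*w) dx ∧ dy ∧ dw
  d(-2*y*z) includes (∂/∂y)(-2*y*z) dy = (-2*z) dy, which multiplied by dx ∧ dz gives (2*z) dx ∧ dy ∧ dz
  d(x) includes (∂/∂x)(x) dx = (1) dx, which multiplied by dy ∧ dz gives (1) dx ∧ dy ∧ dz
  d(w*x) includes (∂/∂x)(w*x) dx = (w) dx, which multiplied by dy ∧ dw gives (w) dx ∧ dy ∧ dw
Collecting like 3-forms: d(omega) = (-2*x + 2*z + 1) dx ∧ dy ∧ dz + (3*w) dx ∧ dy ∧ dw.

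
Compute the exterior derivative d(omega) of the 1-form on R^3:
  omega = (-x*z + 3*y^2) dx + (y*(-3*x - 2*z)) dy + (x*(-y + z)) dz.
d(omega) = (-9*y) dx ∧ dy + (x - y + z) dx ∧ dz + (-x + 2*y) dy ∧ dz

For a 1-form omega = sum_i f_i dx_i, the exterior derivative is
  d(omega) = sum_{i < j} (∂f_j/∂x_i - ∂f_i/∂x_j) dx_i ∧ dx_j.
  coefficient of dx ∧ dy: ∂f_2/∂x - ∂f_1/∂y = ∂(y*(-3*x - 2*z))/∂x - ∂(-x*z + 3*y^2)/∂y = -9*y
  coefficient of dx ∧ dz: ∂f_3/∂x - ∂f_1/∂z = ∂(x*(-y + z))/∂x - ∂(-x*z + 3*y^2)/∂z = x - y + z
  coefficient of dy ∧ dz: ∂f_3/∂y - ∂f_2/∂z = ∂(x*(-y + z))/∂y - ∂(y*(-3*x - 2*z))/∂z = -x + 2*y
Assembling: d(omega) = (-9*y) dx ∧ dy + (x - y + z) dx ∧ dz + (-x + 2*y) dy ∧ dz.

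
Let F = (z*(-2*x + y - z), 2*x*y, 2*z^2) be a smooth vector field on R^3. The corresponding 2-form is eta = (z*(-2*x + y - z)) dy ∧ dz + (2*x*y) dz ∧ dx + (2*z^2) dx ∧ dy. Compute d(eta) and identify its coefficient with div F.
d(eta) = (2*x + 2*z) dx ∧ dy ∧ dz; div F = 2*x + 2*z

For a 2-form in R^3 of the form above, applying d gives a 3-form with coefficient ∂P/∂x + ∂Q/∂y + ∂R/∂z:
  ∂P/∂x = -2*z
  ∂Q/∂y = 2*x
  ∂R/∂z = 4*z
Sum = 2*x + 2*z, which is exactly div F.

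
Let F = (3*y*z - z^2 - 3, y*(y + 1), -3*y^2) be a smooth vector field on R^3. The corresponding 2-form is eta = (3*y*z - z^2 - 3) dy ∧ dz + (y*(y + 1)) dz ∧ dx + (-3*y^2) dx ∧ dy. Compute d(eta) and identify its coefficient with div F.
d(eta) = (2*y + 1) dx ∧ dy ∧ dz; div F = 2*y + 1

For a 2-form in R^3 of the form above, applying d gives a 3-form with coefficient ∂P/∂x + ∂Q/∂y + ∂R/∂z:
  ∂P/∂x = 0
  ∂Q/∂y = 2*y + 1
  ∂R/∂z = 0
Sum = 2*y + 1, which is exactly div F.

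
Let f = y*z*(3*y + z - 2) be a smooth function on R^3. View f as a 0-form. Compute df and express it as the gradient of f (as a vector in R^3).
df = (0) dx + (z*(6*y + z - 2)) dy + (y*(3*y + 2*z - 2)) dz; grad f = (0, z*(6*y + z - 2), y*(3*y + 2*z - 2))

For a 0-form f, d f = (∂f/∂x) dx + (∂f/∂y) dy + (∂f/∂z) dz. The components of the vector representation are exactly the entries of grad f in Cartesian coordinates:
  ∂f/∂x = 0
  ∂f/∂y = z*(6*y + z - 2)
  ∂f/∂z = y*(3*y + 2*z - 2).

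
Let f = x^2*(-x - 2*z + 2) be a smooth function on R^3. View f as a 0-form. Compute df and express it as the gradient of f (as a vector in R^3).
df = (x*(-3*x - 4*z + 4)) dx + (0) dy + (-2*x^2) dz; grad f = (x*(-3*x - 4*z + 4), 0, -2*x^2)

For a 0-form f, d f = (∂f/∂x) dx + (∂f/∂y) dy + (∂f/∂z) dz. The components of the vector representation are exactly the entries of grad f in Cartesian coordinates:
  ∂f/∂x = x*(-3*x - 4*z + 4)
  ∂f/∂y = 0
  ∂f/∂z = -2*x^2.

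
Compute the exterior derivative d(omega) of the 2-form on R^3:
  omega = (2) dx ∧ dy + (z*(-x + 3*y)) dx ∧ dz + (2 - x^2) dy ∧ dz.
d(omega) = (-2*x - 3*z) dx ∧ dy ∧ dz

For a 2-form omega = sum_{i<j} g_{ij} dx_i ∧ dx_j, the exterior derivative is
  d(omega) = sum_{i<j} d(g_{ij}) ∧ dx_i ∧ dx_j = sum_{i<j, k} (∂g_{ij}/∂x_k) dx_k ∧ dx_i ∧ dx_j.
Expand each term, using dx_k ∧ dx_i ∧ dx_j = sgn(permutation) dx_{(a)} ∧ dx_{(b)} ∧ dx_{(c)} with (a < b < c) sorted:
  d(z*(-x + 3*y)) includes (∂/∂y)(z*(-x + 3*y)) dy = (3*z) dy, which multiplied by dx ∧ dz gives (-3*z) dx ∧ dy ∧ dz
  d(2 - x^2) includes (∂/∂x)(2 - x^2) dx = (-2*x) dx, which multiplied by dy ∧ dz gives (-2*x) dx ∧ dy ∧ dz
Collecting like 3-forms: d(omega) = (-2*x - 3*z) dx ∧ dy ∧ dz.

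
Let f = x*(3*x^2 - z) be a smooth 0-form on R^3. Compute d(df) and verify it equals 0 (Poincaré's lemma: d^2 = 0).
d(df) = 0

Step 1: df = sum_i (∂f/∂x_i) dx_i = (9*x^2 - z) dx + (0) dy + (-x) dz.
Step 2: Apply d again. Using the 1-form formula, the coefficient of dx ∧ dy in d(df) is ∂^2 f/∂x ∂y - ∂^2 f/∂y ∂x = (0) - (0) = 0 (equality of mixed partials for smooth f).
Similarly for dx ∧ dz and dy ∧ dz — all coefficients vanish. So d(df) = 0.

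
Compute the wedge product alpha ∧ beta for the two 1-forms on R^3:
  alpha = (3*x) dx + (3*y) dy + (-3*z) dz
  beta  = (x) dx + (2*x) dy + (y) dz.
alpha ∧ beta = (3*x*(2*x - y)) dx ∧ dy + (3*x*(y + z)) dx ∧ dz + (6*x*z + 3*y^2) dy ∧ dz

Distribute the wedge, using dx_i ∧ dx_j = -dx_j ∧ dx_i and dx_i ∧ dx_i = 0. For each pair (i, j) with i < j, the coefficient of dx_i ∧ dx_j in alpha ∧ beta is (alpha_i * beta_j - alpha_j * beta_i). Collecting: alpha ∧ beta = (3*x*(2*x - y)) dx ∧ dy + (3*x*(y + z)) dx ∧ dz + (6*x*z + 3*y^2) dy ∧ dz.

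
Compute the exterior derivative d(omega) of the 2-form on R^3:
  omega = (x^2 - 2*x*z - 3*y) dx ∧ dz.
d(omega) = (3) dx ∧ dy ∧ dz

For a 2-form omega = sum_{i<j} g_{ij} dx_i ∧ dx_j, the exterior derivative is
  d(omega) = sum_{i<j} d(g_{ij}) ∧ dx_i ∧ dx_j = sum_{i<j, k} (∂g_{ij}/∂x_k) dx_k ∧ dx_i ∧ dx_j.
Expand each term, using dx_k ∧ dx_i ∧ dx_j = sgn(permutation) dx_{(a)} ∧ dx_{(b)} ∧ dx_{(c)} with (a < b < c) sorted:
  d(x^2 - 2*x*z - 3*y) includes (∂/∂y)(x^2 - 2*x*z - 3*y) dy = (-3) dy, which multiplied by dx ∧ dz gives (3) dx ∧ dy ∧ dz
Collecting like 3-forms: d(omega) = (3) dx ∧ dy ∧ dz.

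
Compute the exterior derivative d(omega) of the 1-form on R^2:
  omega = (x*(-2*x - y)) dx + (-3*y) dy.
d(omega) = (x) dx ∧ dy

For a 1-form omega = sum_i f_i dx_i, the exterior derivative is
  d(omega) = sum_{i < j} (∂f_j/∂x_i - ∂f_i/∂x_j) dx_i ∧ dx_j.
  coefficient of dx ∧ dy: ∂f_2/∂x - ∂f_1/∂y = ∂(-3*y)/∂x - ∂(x*(-2*x - y))/∂y = x
Assembling: d(omega) = (x) dx ∧ dy.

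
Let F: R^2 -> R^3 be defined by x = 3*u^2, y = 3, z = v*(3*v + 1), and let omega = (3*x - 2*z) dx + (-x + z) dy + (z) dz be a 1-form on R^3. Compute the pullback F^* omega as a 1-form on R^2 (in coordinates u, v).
F^* omega = (6*u*(9*u^2 - 6*v^2 - 2*v)) du + (v*(18*v^2 + 9*v + 1)) dv

Using F^*(f dg) = (f ∘ F) d(g ∘ F), substitute each coordinate x_i by F_i(u, v) in f_i, and replace dx_i by d F_i = (∂F_i/∂u) du + (∂F_i/∂v) dv.
  For the x component: f_1(F) = 9*u^2 - 6*v^2 - 2*v; d F_1 = (6*u) du + (0) dv
  For the y component: f_2(F) = -3*u^2 + 3*v^2 + v; d F_2 = (0) du + (0) dv
  For the z component: f_3(F) = v*(3*v + 1); d F_3 = (0) du + (6*v + 1) dv
Combining and collecting du, dv coefficients:
  coeff of du: 6*u*(9*u^2 - 6*v^2 - 2*v)
  coeff of dv: v*(18*v^2 + 9*v + 1)
F^* omega = (6*u*(9*u^2 - 6*v^2 - 2*v)) du + (v*(18*v^2 + 9*v + 1)) dv.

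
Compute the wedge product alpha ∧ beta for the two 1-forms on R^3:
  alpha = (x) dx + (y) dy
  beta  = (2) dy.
alpha ∧ beta = (2*x) dx ∧ dy

Distribute the wedge, using dx_i ∧ dx_j = -dx_j ∧ dx_i and dx_i ∧ dx_i = 0. For each pair (i, j) with i < j, the coefficient of dx_i ∧ dx_j in alpha ∧ beta is (alpha_i * beta_j - alpha_j * beta_i). Collecting: alpha ∧ beta = (2*x) dx ∧ dy.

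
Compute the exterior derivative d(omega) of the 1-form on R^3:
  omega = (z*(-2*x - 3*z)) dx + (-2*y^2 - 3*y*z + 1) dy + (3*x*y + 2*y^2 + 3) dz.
d(omega) = (2*x + 3*y + 6*z) dx ∧ dz + (3*x + 7*y) dy ∧ dz

For a 1-form omega = sum_i f_i dx_i, the exterior derivative is
  d(omega) = sum_{i < j} (∂f_j/∂x_i - ∂f_i/∂x_j) dx_i ∧ dx_j.
  coefficient of dx ∧ dz: ∂f_3/∂x - ∂f_1/∂z = ∂(3*x*y + 2*y^2 + 3)/∂x - ∂(z*(-2*x - 3*z))/∂z = 2*x + 3*y + 6*z
  coefficient of dy ∧ dz: ∂f_3/∂y - ∂f_2/∂z = ∂(3*x*y + 2*y^2 + 3)/∂y - ∂(-2*y^2 - 3*y*z + 1)/∂z = 3*x + 7*y
Assembling: d(omega) = (2*x + 3*y + 6*z) dx ∧ dz + (3*x + 7*y) dy ∧ dz.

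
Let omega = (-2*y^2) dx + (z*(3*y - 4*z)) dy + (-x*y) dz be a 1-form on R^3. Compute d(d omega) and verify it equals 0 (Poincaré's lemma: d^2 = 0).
d(d omega) = 0

Step 1: d omega = sum_{i<j} (∂f_j/∂x_i - ∂f_i/∂x_j) dx_i ∧ dx_j:
  coeff of dx ∧ dy: 4*y
  coeff of dx ∧ dz: -y
  coeff of dy ∧ dz: -x - 3*y + 8*z
Step 2: Apply d again to each 2-form coefficient. The only possible 3-form in R^3 is dx ∧ dy ∧ dz, with coefficient
  ∂(coeff of dy∧dz)/∂x - ∂(coeff of dx∧dz)/∂y + ∂(coeff of dx∧dy)/∂z
  = ∂/∂x (-x - 3*y + 8*z) - ∂/∂y (-y) + ∂/∂z (4*y).
Each of these terms simplifies to sums of mixed partials that cancel in pairs. The result is 0 (by equality of mixed partials for smooth functions — Schwarz / Clairaut).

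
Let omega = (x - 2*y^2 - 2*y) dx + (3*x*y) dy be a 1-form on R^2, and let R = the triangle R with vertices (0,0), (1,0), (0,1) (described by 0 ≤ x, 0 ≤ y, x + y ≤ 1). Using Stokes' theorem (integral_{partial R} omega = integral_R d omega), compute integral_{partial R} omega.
integral_(partial R) omega = 13/6

Stokes: integral_partial_R omega = integral_R d omega with d omega = (∂Q/∂x - ∂P/∂y) dx ∧ dy.
  ∂Q/∂x = 3*y
  ∂P/∂y = -4*y - 2
  integrand = ∂Q/∂x - ∂P/∂y = 7*y + 2.
Integrating over R: integral_0^1 integral_0^{1-x} (7*y + 2) dy dx = 13/6.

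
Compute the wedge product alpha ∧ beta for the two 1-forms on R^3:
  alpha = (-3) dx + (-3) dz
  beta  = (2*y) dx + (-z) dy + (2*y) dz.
alpha ∧ beta = (3*z) dx ∧ dy + (-3*z) dy ∧ dz

Distribute the wedge, using dx_i ∧ dx_j = -dx_j ∧ dx_i and dx_i ∧ dx_i = 0. For each pair (i, j) with i < j, the coefficient of dx_i ∧ dx_j in alpha ∧ beta is (alpha_i * beta_j - alpha_j * beta_i). Collecting: alpha ∧ beta = (3*z) dx ∧ dy + (-3*z) dy ∧ dz.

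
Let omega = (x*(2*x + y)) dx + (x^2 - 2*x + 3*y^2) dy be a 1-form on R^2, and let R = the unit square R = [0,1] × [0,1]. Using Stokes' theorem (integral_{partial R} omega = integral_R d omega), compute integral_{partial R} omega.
integral_(partial R) omega = -3/2

Stokes: integral_partial_R omega = integral_R d omega with d omega = (∂Q/∂x - ∂P/∂y) dx ∧ dy.
  ∂Q/∂x = 2*x - 2
  ∂P/∂y = x
  integrand = ∂Q/∂x - ∂P/∂y = x - 2.
Integrating over R: integral_0^1 integral_0^1 (x - 2) dx dy = -3/2.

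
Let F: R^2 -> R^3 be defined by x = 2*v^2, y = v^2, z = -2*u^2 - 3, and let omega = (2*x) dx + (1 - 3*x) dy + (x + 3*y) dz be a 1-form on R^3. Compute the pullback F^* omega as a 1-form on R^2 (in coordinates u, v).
F^* omega = (-20*u*v^2) du + (4*v^3 + 2*v) dv

Using F^*(f dg) = (f ∘ F) d(g ∘ F), substitute each coordinate x_i by F_i(u, v) in f_i, and replace dx_i by d F_i = (∂F_i/∂u) du + (∂F_i/∂v) dv.
  For the x component: f_1(F) = 4*v^2; d F_1 = (0) du + (4*v) dv
  For the y component: f_2(F) = 1 - 6*v^2; d F_2 = (0) du + (2*v) dv
  For the z component: f_3(F) = 5*v^2; d F_3 = (-4*u) du + (0) dv
Combining and collecting du, dv coefficients:
  coeff of du: -20*u*v^2
  coeff of dv: 4*v^3 + 2*v
F^* omega = (-20*u*v^2) du + (4*v^3 + 2*v) dv.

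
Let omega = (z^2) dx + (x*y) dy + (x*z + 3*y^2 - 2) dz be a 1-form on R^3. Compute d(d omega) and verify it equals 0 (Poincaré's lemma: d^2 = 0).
d(d omega) = 0

Step 1: d omega = sum_{i<j} (∂f_j/∂x_i - ∂f_i/∂x_j) dx_i ∧ dx_j:
  coeff of dx ∧ dy: y
  coeff of dx ∧ dz: -z
  coeff of dy ∧ dz: 6*y
Step 2: Apply d again to each 2-form coefficient. The only possible 3-form in R^3 is dx ∧ dy ∧ dz, with coefficient
  ∂(coeff of dy∧dz)/∂x - ∂(coeff of dx∧dz)/∂y + ∂(coeff of dx∧dy)/∂z
  = ∂/∂x (6*y) - ∂/∂y (-z) + ∂/∂z (y).
Each of these terms simplifies to sums of mixed partials that cancel in pairs. The result is 0 (by equality of mixed partials for smooth functions — Schwarz / Clairaut).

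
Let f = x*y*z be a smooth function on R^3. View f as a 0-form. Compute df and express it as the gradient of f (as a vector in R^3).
df = (y*z) dx + (x*z) dy + (x*y) dz; grad f = (y*z, x*z, x*y)

For a 0-form f, d f = (∂f/∂x) dx + (∂f/∂y) dy + (∂f/∂z) dz. The components of the vector representation are exactly the entries of grad f in Cartesian coordinates:
  ∂f/∂x = y*z
  ∂f/∂y = x*z
  ∂f/∂z = x*y.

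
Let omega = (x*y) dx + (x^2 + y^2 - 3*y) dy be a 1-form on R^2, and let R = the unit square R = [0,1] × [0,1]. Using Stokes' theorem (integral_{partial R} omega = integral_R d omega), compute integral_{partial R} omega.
integral_(partial R) omega = 1/2

Stokes: integral_partial_R omega = integral_R d omega with d omega = (∂Q/∂x - ∂P/∂y) dx ∧ dy.
  ∂Q/∂x = 2*x
  ∂P/∂y = x
  integrand = ∂Q/∂x - ∂P/∂y = x.
Integrating over R: integral_0^1 integral_0^1 (x) dx dy = 1/2.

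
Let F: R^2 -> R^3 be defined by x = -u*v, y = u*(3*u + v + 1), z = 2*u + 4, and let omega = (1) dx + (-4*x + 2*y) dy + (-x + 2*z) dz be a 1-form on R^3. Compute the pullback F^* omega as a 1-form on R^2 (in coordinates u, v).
F^* omega = (36*u^3 + 42*u^2*v + 18*u^2 + 6*u*v^2 + 10*u*v + 10*u - v + 16) du + (u*(6*u^2 + 6*u*v + 2*u - 1)) dv

Using F^*(f dg) = (f ∘ F) d(g ∘ F), substitute each coordinate x_i by F_i(u, v) in f_i, and replace dx_i by d F_i = (∂F_i/∂u) du + (∂F_i/∂v) dv.
  For the x component: f_1(F) = 1; d F_1 = (-v) du + (-u) dv
  For the y component: f_2(F) = 2*u*(3*u + 3*v + 1); d F_2 = (6*u + v + 1) du + (u) dv
  For the z component: f_3(F) = u*v + 4*u + 8; d F_3 = (2) du + (0) dv
Combining and collecting du, dv coefficients:
  coeff of du: 36*u^3 + 42*u^2*v + 18*u^2 + 6*u*v^2 + 10*u*v + 10*u - v + 16
  coeff of dv: u*(6*u^2 + 6*u*v + 2*u - 1)
F^* omega = (36*u^3 + 42*u^2*v + 18*u^2 + 6*u*v^2 + 10*u*v + 10*u - v + 16) du + (u*(6*u^2 + 6*u*v + 2*u - 1)) dv.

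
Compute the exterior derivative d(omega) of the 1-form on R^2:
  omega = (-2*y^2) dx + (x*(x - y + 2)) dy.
d(omega) = (2*x + 3*y + 2) dx ∧ dy

For a 1-form omega = sum_i f_i dx_i, the exterior derivative is
  d(omega) = sum_{i < j} (∂f_j/∂x_i - ∂f_i/∂x_j) dx_i ∧ dx_j.
  coefficient of dx ∧ dy: ∂f_2/∂x - ∂f_1/∂y = ∂(x*(x - y + 2))/∂x - ∂(-2*y^2)/∂y = 2*x + 3*y + 2
Assembling: d(omega) = (2*x + 3*y + 2) dx ∧ dy.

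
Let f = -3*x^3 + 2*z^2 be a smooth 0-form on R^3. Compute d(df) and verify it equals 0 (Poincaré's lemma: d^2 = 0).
d(df) = 0

Step 1: df = sum_i (∂f/∂x_i) dx_i = (-9*x^2) dx + (0) dy + (4*z) dz.
Step 2: Apply d again. Using the 1-form formula, the coefficient of dx ∧ dy in d(df) is ∂^2 f/∂x ∂y - ∂^2 f/∂y ∂x = (0) - (0) = 0 (equality of mixed partials for smooth f).
Similarly for dx ∧ dz and dy ∧ dz — all coefficients vanish. So d(df) = 0.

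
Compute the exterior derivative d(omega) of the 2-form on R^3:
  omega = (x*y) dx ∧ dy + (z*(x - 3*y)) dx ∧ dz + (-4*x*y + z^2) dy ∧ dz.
d(omega) = (-4*y + 3*z) dx ∧ dy ∧ dz

For a 2-form omega = sum_{i<j} g_{ij} dx_i ∧ dx_j, the exterior derivative is
  d(omega) = sum_{i<j} d(g_{ij}) ∧ dx_i ∧ dx_j = sum_{i<j, k} (∂g_{ij}/∂x_k) dx_k ∧ dx_i ∧ dx_j.
Expand each term, using dx_k ∧ dx_i ∧ dx_j = sgn(permutation) dx_{(a)} ∧ dx_{(b)} ∧ dx_{(c)} with (a < b < c) sorted:
  d(z*(x - 3*y)) includes (∂/∂y)(z*(x - 3*y)) dy = (-3*z) dy, which multiplied by dx ∧ dz gives (3*z) dx ∧ dy ∧ dz
  d(-4*x*y + z^2) includes (∂/∂x)(-4*x*y + z^2) dx = (-4*y) dx, which multiplied by dy ∧ dz gives (-4*y) dx ∧ dy ∧ dz
Collecting like 3-forms: d(omega) = (-4*y + 3*z) dx ∧ dy ∧ dz.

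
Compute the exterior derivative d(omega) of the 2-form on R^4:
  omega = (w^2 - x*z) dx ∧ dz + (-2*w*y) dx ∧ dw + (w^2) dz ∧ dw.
d(omega) = (2*w) dx ∧ dz ∧ dw + (2*w) dx ∧ dy ∧ dw

For a 2-form omega = sum_{i<j} g_{ij} dx_i ∧ dx_j, the exterior derivative is
  d(omega) = sum_{i<j} d(g_{ij}) ∧ dx_i ∧ dx_j = sum_{i<j, k} (∂g_{ij}/∂x_k) dx_k ∧ dx_i ∧ dx_j.
Expand each term, using dx_k ∧ dx_i ∧ dx_j = sgn(permutation) dx_{(a)} ∧ dx_{(b)} ∧ dx_{(c)} with (a < b < c) sorted:
  d(w^2 - x*z) includes (∂/∂w)(w^2 - x*z) dw = (2*w) dw, which multiplied by dx ∧ dz gives (2*w) dx ∧ dz ∧ dw
  d(-2*w*y) includes (∂/∂y)(-2*w*y) dy = (-2*w) dy, which multiplied by dx ∧ dw gives (2*w) dx ∧ dy ∧ dw
Collecting like 3-forms: d(omega) = (2*w) dx ∧ dz ∧ dw + (2*w) dx ∧ dy ∧ dw.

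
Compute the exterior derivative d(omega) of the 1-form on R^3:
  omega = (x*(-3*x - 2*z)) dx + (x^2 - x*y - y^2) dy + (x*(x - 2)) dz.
d(omega) = (2*x - y) dx ∧ dy + (4*x - 2) dx ∧ dz

For a 1-form omega = sum_i f_i dx_i, the exterior derivative is
  d(omega) = sum_{i < j} (∂f_j/∂x_i - ∂f_i/∂x_j) dx_i ∧ dx_j.
  coefficient of dx ∧ dy: ∂f_2/∂x - ∂f_1/∂y = ∂(x^2 - x*y - y^2)/∂x - ∂(x*(-3*x - 2*z))/∂y = 2*x - y
  coefficient of dx ∧ dz: ∂f_3/∂x - ∂f_1/∂z = ∂(x*(x - 2))/∂x - ∂(x*(-3*x - 2*z))/∂z = 4*x - 2
Assembling: d(omega) = (2*x - y) dx ∧ dy + (4*x - 2) dx ∧ dz.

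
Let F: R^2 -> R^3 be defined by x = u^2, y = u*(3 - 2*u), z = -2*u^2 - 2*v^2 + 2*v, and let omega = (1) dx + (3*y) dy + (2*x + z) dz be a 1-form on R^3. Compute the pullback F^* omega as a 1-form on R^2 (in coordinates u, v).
F^* omega = (u*(24*u^2 - 54*u + 8*v^2 - 8*v + 29)) du + (4*v*(2*v^2 - 3*v + 1)) dv

Using F^*(f dg) = (f ∘ F) d(g ∘ F), substitute each coordinate x_i by F_i(u, v) in f_i, and replace dx_i by d F_i = (∂F_i/∂u) du + (∂F_i/∂v) dv.
  For the x component: f_1(F) = 1; d F_1 = (2*u) du + (0) dv
  For the y component: f_2(F) = 3*u*(3 - 2*u); d F_2 = (3 - 4*u) du + (0) dv
  For the z component: f_3(F) = 2*v*(1 - v); d F_3 = (-4*u) du + (2 - 4*v) dv
Combining and collecting du, dv coefficients:
  coeff of du: u*(24*u^2 - 54*u + 8*v^2 - 8*v + 29)
  coeff of dv: 4*v*(2*v^2 - 3*v + 1)
F^* omega = (u*(24*u^2 - 54*u + 8*v^2 - 8*v + 29)) du + (4*v*(2*v^2 - 3*v + 1)) dv.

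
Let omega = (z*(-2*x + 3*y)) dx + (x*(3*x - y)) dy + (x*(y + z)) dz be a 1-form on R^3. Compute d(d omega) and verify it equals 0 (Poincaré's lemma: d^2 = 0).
d(d omega) = 0

Step 1: d omega = sum_{i<j} (∂f_j/∂x_i - ∂f_i/∂x_j) dx_i ∧ dx_j:
  coeff of dx ∧ dy: 6*x - y - 3*z
  coeff of dx ∧ dz: 2*x - 2*y + z
  coeff of dy ∧ dz: x
Step 2: Apply d again to each 2-form coefficient. The only possible 3-form in R^3 is dx ∧ dy ∧ dz, with coefficient
  ∂(coeff of dy∧dz)/∂x - ∂(coeff of dx∧dz)/∂y + ∂(coeff of dx∧dy)/∂z
  = ∂/∂x (x) - ∂/∂y (2*x - 2*y + z) + ∂/∂z (6*x - y - 3*z).
Each of these terms simplifies to sums of mixed partials that cancel in pairs. The result is 0 (by equality of mixed partials for smooth functions — Schwarz / Clairaut).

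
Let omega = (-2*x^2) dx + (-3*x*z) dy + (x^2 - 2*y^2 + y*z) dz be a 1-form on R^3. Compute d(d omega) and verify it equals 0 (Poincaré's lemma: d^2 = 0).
d(d omega) = 0

Step 1: d omega = sum_{i<j} (∂f_j/∂x_i - ∂f_i/∂x_j) dx_i ∧ dx_j:
  coeff of dx ∧ dy: -3*z
  coeff of dx ∧ dz: 2*x
  coeff of dy ∧ dz: 3*x - 4*y + z
Step 2: Apply d again to each 2-form coefficient. The only possible 3-form in R^3 is dx ∧ dy ∧ dz, with coefficient
  ∂(coeff of dy∧dz)/∂x - ∂(coeff of dx∧dz)/∂y + ∂(coeff of dx∧dy)/∂z
  = ∂/∂x (3*x - 4*y + z) - ∂/∂y (2*x) + ∂/∂z (-3*z).
Each of these terms simplifies to sums of mixed partials that cancel in pairs. The result is 0 (by equality of mixed partials for smooth functions — Schwarz / Clairaut).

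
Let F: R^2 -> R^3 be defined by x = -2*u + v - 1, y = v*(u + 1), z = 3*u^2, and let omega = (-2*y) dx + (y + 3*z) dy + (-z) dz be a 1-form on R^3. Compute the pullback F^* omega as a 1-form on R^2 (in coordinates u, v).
F^* omega = (-18*u^3 + 9*u^2*v + u*v^2 + 4*u*v + v^2 + 4*v) du + (9*u^3 + u^2*v + 9*u^2 - v) dv

Using F^*(f dg) = (f ∘ F) d(g ∘ F), substitute each coordinate x_i by F_i(u, v) in f_i, and replace dx_i by d F_i = (∂F_i/∂u) du + (∂F_i/∂v) dv.
  For the x component: f_1(F) = 2*v*(-u - 1); d F_1 = (-2) du + (1) dv
  For the y component: f_2(F) = 9*u^2 + u*v + v; d F_2 = (v) du + (u + 1) dv
  For the z component: f_3(F) = -3*u^2; d F_3 = (6*u) du + (0) dv
Combining and collecting du, dv coefficients:
  coeff of du: -18*u^3 + 9*u^2*v + u*v^2 + 4*u*v + v^2 + 4*v
  coeff of dv: 9*u^3 + u^2*v + 9*u^2 - v
F^* omega = (-18*u^3 + 9*u^2*v + u*v^2 + 4*u*v + v^2 + 4*v) du + (9*u^3 + u^2*v + 9*u^2 - v) dv.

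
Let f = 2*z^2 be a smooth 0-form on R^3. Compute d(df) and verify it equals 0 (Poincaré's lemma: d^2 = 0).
d(df) = 0

Step 1: df = sum_i (∂f/∂x_i) dx_i = (0) dx + (0) dy + (4*z) dz.
Step 2: Apply d again. Using the 1-form formula, the coefficient of dx ∧ dy in d(df) is ∂^2 f/∂x ∂y - ∂^2 f/∂y ∂x = (0) - (0) = 0 (equality of mixed partials for smooth f).
Similarly for dx ∧ dz and dy ∧ dz — all coefficients vanish. So d(df) = 0.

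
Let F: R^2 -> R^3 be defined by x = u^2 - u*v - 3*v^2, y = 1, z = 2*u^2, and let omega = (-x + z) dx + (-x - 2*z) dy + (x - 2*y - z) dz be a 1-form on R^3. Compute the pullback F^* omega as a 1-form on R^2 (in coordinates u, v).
F^* omega = (-2*u^3 - 3*u^2*v - 7*u*v^2 - 8*u - 3*v^3) du + (-u^3 - 7*u^2*v - 9*u*v^2 - 18*v^3) dv

Using F^*(f dg) = (f ∘ F) d(g ∘ F), substitute each coordinate x_i by F_i(u, v) in f_i, and replace dx_i by d F_i = (∂F_i/∂u) du + (∂F_i/∂v) dv.
  For the x component: f_1(F) = u^2 + u*v + 3*v^2; d F_1 = (2*u - v) du + (-u - 6*v) dv
  For the y component: f_2(F) = -5*u^2 + u*v + 3*v^2; d F_2 = (0) du + (0) dv
  For the z component: f_3(F) = -u^2 - u*v - 3*v^2 - 2; d F_3 = (4*u) du + (0) dv
Combining and collecting du, dv coefficients:
  coeff of du: -2*u^3 - 3*u^2*v - 7*u*v^2 - 8*u - 3*v^3
  coeff of dv: -u^3 - 7*u^2*v - 9*u*v^2 - 18*v^3
F^* omega = (-2*u^3 - 3*u^2*v - 7*u*v^2 - 8*u - 3*v^3) du + (-u^3 - 7*u^2*v - 9*u*v^2 - 18*v^3) dv.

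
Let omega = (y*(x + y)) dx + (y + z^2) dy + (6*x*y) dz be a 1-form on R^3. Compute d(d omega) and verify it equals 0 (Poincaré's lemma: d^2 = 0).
d(d omega) = 0

Step 1: d omega = sum_{i<j} (∂f_j/∂x_i - ∂f_i/∂x_j) dx_i ∧ dx_j:
  coeff of dx ∧ dy: -x - 2*y
  coeff of dx ∧ dz: 6*y
  coeff of dy ∧ dz: 6*x - 2*z
Step 2: Apply d again to each 2-form coefficient. The only possible 3-form in R^3 is dx ∧ dy ∧ dz, with coefficient
  ∂(coeff of dy∧dz)/∂x - ∂(coeff of dx∧dz)/∂y + ∂(coeff of dx∧dy)/∂z
  = ∂/∂x (6*x - 2*z) - ∂/∂y (6*y) + ∂/∂z (-x - 2*y).
Each of these terms simplifies to sums of mixed partials that cancel in pairs. The result is 0 (by equality of mixed partials for smooth functions — Schwarz / Clairaut).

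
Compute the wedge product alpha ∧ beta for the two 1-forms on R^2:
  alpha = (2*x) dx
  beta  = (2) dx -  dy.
alpha ∧ beta = (-2*x) dx ∧ dy

Distribute the wedge, using dx_i ∧ dx_j = -dx_j ∧ dx_i and dx_i ∧ dx_i = 0. For each pair (i, j) with i < j, the coefficient of dx_i ∧ dx_j in alpha ∧ beta is (alpha_i * beta_j - alpha_j * beta_i). Collecting: alpha ∧ beta = (-2*x) dx ∧ dy.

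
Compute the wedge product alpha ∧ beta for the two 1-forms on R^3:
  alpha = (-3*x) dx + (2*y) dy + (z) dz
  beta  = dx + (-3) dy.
alpha ∧ beta = (9*x - 2*y) dx ∧ dy + (-z) dx ∧ dz + (3*z) dy ∧ dz

Distribute the wedge, using dx_i ∧ dx_j = -dx_j ∧ dx_i and dx_i ∧ dx_i = 0. For each pair (i, j) with i < j, the coefficient of dx_i ∧ dx_j in alpha ∧ beta is (alpha_i * beta_j - alpha_j * beta_i). Collecting: alpha ∧ beta = (9*x - 2*y) dx ∧ dy + (-z) dx ∧ dz + (3*z) dy ∧ dz.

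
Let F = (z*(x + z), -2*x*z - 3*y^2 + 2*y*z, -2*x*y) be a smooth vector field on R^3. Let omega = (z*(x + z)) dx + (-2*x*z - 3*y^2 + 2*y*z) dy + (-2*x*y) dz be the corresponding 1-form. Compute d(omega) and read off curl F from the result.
d(omega) = (-2*y) dy ∧ dz + (x + 2*y + 2*z) dz ∧ dx + (-2*z) dx ∧ dy; curl F = (-2*y, x + 2*y + 2*z, -2*z)

d omega = sum_{i<j} (∂f_j/∂x_i - ∂f_i/∂x_j) dx_i ∧ dx_j. Under the identification (dy ∧ dz, dz ∧ dx, dx ∧ dy) ↔ (e_x, e_y, e_z), the coefficients are exactly the components of curl F. Compute:
  ∂R/∂y - ∂Q/∂z = (-2*x) - (-2*x + 2*y) = -2*y
  ∂P/∂z - ∂R/∂x = (x + 2*z) - (-2*y) = x + 2*y + 2*z
  ∂Q/∂x - ∂P/∂y = (-2*z) - (0) = -2*z.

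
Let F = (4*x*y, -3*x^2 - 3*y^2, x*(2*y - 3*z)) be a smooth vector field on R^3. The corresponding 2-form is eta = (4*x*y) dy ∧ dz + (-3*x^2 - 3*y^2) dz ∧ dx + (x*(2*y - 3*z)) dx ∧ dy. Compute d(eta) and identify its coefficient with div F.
d(eta) = (-3*x - 2*y) dx ∧ dy ∧ dz; div F = -3*x - 2*y

For a 2-form in R^3 of the form above, applying d gives a 3-form with coefficient ∂P/∂x + ∂Q/∂y + ∂R/∂z:
  ∂P/∂x = 4*y
  ∂Q/∂y = -6*y
  ∂R/∂z = -3*x
Sum = -3*x - 2*y, which is exactly div F.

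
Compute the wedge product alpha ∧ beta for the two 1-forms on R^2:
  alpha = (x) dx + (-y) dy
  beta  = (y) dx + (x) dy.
alpha ∧ beta = (x^2 + y^2) dx ∧ dy

Distribute the wedge, using dx_i ∧ dx_j = -dx_j ∧ dx_i and dx_i ∧ dx_i = 0. For each pair (i, j) with i < j, the coefficient of dx_i ∧ dx_j in alpha ∧ beta is (alpha_i * beta_j - alpha_j * beta_i). Collecting: alpha ∧ beta = (x^2 + y^2) dx ∧ dy.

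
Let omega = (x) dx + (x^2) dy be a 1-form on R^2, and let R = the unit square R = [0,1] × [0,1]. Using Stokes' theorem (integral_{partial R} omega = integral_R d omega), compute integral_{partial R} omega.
integral_(partial R) omega = 1

Stokes: integral_partial_R omega = integral_R d omega with d omega = (∂Q/∂x - ∂P/∂y) dx ∧ dy.
  ∂Q/∂x = 2*x
  ∂P/∂y = 0
  integrand = ∂Q/∂x - ∂P/∂y = 2*x.
Integrating over R: integral_0^1 integral_0^1 (2*x) dx dy = 1.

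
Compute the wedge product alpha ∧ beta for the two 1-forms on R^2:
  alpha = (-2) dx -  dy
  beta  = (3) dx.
alpha ∧ beta = (3) dx ∧ dy

Distribute the wedge, using dx_i ∧ dx_j = -dx_j ∧ dx_i and dx_i ∧ dx_i = 0. For each pair (i, j) with i < j, the coefficient of dx_i ∧ dx_j in alpha ∧ beta is (alpha_i * beta_j - alpha_j * beta_i). Collecting: alpha ∧ beta = (3) dx ∧ dy.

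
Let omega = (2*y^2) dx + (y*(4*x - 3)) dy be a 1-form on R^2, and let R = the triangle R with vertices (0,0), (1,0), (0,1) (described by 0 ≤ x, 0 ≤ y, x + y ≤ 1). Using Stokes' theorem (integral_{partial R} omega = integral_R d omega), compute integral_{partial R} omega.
integral_(partial R) omega = 0

Stokes: integral_partial_R omega = integral_R d omega with d omega = (∂Q/∂x - ∂P/∂y) dx ∧ dy.
  ∂Q/∂x = 4*y
  ∂P/∂y = 4*y
  integrand = ∂Q/∂x - ∂P/∂y = 0.
Integrating over R: integral_0^1 integral_0^{1-x} (0) dy dx = 0.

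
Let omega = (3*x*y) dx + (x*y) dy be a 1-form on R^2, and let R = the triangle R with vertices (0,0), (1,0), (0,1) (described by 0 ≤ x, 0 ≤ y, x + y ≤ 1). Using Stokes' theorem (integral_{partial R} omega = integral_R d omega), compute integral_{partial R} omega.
integral_(partial R) omega = -1/3

Stokes: integral_partial_R omega = integral_R d omega with d omega = (∂Q/∂x - ∂P/∂y) dx ∧ dy.
  ∂Q/∂x = y
  ∂P/∂y = 3*x
  integrand = ∂Q/∂x - ∂P/∂y = -3*x + y.
Integrating over R: integral_0^1 integral_0^{1-x} (-3*x + y) dy dx = -1/3.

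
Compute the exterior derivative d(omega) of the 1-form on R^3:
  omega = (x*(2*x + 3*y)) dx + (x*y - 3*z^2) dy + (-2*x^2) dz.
d(omega) = (-3*x + y) dx ∧ dy + (-4*x) dx ∧ dz + (6*z) dy ∧ dz

For a 1-form omega = sum_i f_i dx_i, the exterior derivative is
  d(omega) = sum_{i < j} (∂f_j/∂x_i - ∂f_i/∂x_j) dx_i ∧ dx_j.
  coefficient of dx ∧ dy: ∂f_2/∂x - ∂f_1/∂y = ∂(x*y - 3*z^2)/∂x - ∂(x*(2*x + 3*y))/∂y = -3*x + y
  coefficient of dx ∧ dz: ∂f_3/∂x - ∂f_1/∂z = ∂(-2*x^2)/∂x - ∂(x*(2*x + 3*y))/∂z = -4*x
  coefficient of dy ∧ dz: ∂f_3/∂y - ∂f_2/∂z = ∂(-2*x^2)/∂y - ∂(x*y - 3*z^2)/∂z = 6*z
Assembling: d(omega) = (-3*x + y) dx ∧ dy + (-4*x) dx ∧ dz + (6*z) dy ∧ dz.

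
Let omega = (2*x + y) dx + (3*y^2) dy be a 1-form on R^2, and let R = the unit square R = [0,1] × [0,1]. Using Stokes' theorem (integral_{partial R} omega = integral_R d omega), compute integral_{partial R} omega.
integral_(partial R) omega = -1

Stokes: integral_partial_R omega = integral_R d omega with d omega = (∂Q/∂x - ∂P/∂y) dx ∧ dy.
  ∂Q/∂x = 0
  ∂P/∂y = 1
  integrand = ∂Q/∂x - ∂P/∂y = -1.
Integrating over R: integral_0^1 integral_0^1 (-1) dx dy = -1.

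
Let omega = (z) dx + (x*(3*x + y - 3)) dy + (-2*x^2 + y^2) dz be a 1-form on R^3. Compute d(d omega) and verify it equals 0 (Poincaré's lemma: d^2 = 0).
d(d omega) = 0

Step 1: d omega = sum_{i<j} (∂f_j/∂x_i - ∂f_i/∂x_j) dx_i ∧ dx_j:
  coeff of dx ∧ dy: 6*x + y - 3
  coeff of dx ∧ dz: -4*x - 1
  coeff of dy ∧ dz: 2*y
Step 2: Apply d again to each 2-form coefficient. The only possible 3-form in R^3 is dx ∧ dy ∧ dz, with coefficient
  ∂(coeff of dy∧dz)/∂x - ∂(coeff of dx∧dz)/∂y + ∂(coeff of dx∧dy)/∂z
  = ∂/∂x (2*y) - ∂/∂y (-4*x - 1) + ∂/∂z (6*x + y - 3).
Each of these terms simplifies to sums of mixed partials that cancel in pairs. The result is 0 (by equality of mixed partials for smooth functions — Schwarz / Clairaut).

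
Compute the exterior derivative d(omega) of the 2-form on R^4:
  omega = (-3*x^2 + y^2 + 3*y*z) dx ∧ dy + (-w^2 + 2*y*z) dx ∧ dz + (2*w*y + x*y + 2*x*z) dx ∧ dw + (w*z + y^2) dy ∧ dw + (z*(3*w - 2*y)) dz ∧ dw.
d(omega) = (3*y - 2*z) dx ∧ dy ∧ dz + (-2*w - 2*x) dx ∧ dz ∧ dw + (-2*w - x) dx ∧ dy ∧ dw + (-w - 2*z) dy ∧ dz ∧ dw

For a 2-form omega = sum_{i<j} g_{ij} dx_i ∧ dx_j, the exterior derivative is
  d(omega) = sum_{i<j} d(g_{ij}) ∧ dx_i ∧ dx_j = sum_{i<j, k} (∂g_{ij}/∂x_k) dx_k ∧ dx_i ∧ dx_j.
Expand each term, using dx_k ∧ dx_i ∧ dx_j = sgn(permutation) dx_{(a)} ∧ dx_{(b)} ∧ dx_{(c)} with (a < b < c) sorted:
  d(-3*x^2 + y^2 + 3*y*z) includes (∂/∂z)(-3*x^2 + y^2 + 3*y*z) dz = (3*y) dz, which multiplied by dx ∧ dy gives (3*y) dx ∧ dy ∧ dz
  d(-w^2 + 2*y*z) includes (∂/∂y)(-w^2 + 2*y*z) dy = (2*z) dy, which multiplied by dx ∧ dz gives (-2*z) dx ∧ dy ∧ dz
  d(-w^2 + 2*y*z) includes (∂/∂w)(-w^2 + 2*y*z) dw = (-2*w) dw, which multiplied by dx ∧ dz gives (-2*w) dx ∧ dz ∧ dw
  d(2*w*y + x*y + 2*x*z) includes (∂/∂y)(2*w*y + x*y + 2*x*z) dy = (2*w + x) dy, which multiplied by dx ∧ dw gives (-2*w - x) dx ∧ dy ∧ dw
  d(2*w*y + x*y + 2*x*z) includes (∂/∂z)(2*w*y + x*y + 2*x*z) dz = (2*x) dz, which multiplied by dx ∧ dw gives (-2*x) dx ∧ dz ∧ dw
  d(w*z + y^2) includes (∂/∂z)(w*z + y^2) dz = (w) dz, which multiplied by dy ∧ dw gives (-w) dy ∧ dz ∧ dw
  d(z*(3*w - 2*y)) includes (∂/∂y)(z*(3*w - 2*y)) dy = (-2*z) dy, which multiplied by dz ∧ dw gives (-2*z) dy ∧ dz ∧ dw
Collecting like 3-forms: d(omega) = (3*y - 2*z) dx ∧ dy ∧ dz + (-2*w - 2*x) dx ∧ dz ∧ dw + (-2*w - x) dx ∧ dy ∧ dw + (-w - 2*z) dy ∧ dz ∧ dw.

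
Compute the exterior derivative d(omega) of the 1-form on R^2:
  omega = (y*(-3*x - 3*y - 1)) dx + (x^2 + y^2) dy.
d(omega) = (5*x + 6*y + 1) dx ∧ dy

For a 1-form omega = sum_i f_i dx_i, the exterior derivative is
  d(omega) = sum_{i < j} (∂f_j/∂x_i - ∂f_i/∂x_j) dx_i ∧ dx_j.
  coefficient of dx ∧ dy: ∂f_2/∂x - ∂f_1/∂y = ∂(x^2 + y^2)/∂x - ∂(y*(-3*x - 3*y - 1))/∂y = 5*x + 6*y + 1
Assembling: d(omega) = (5*x + 6*y + 1) dx ∧ dy.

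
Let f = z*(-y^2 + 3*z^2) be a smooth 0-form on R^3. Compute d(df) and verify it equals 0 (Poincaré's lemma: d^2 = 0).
d(df) = 0

Step 1: df = sum_i (∂f/∂x_i) dx_i = (0) dx + (-2*y*z) dy + (-y^2 + 9*z^2) dz.
Step 2: Apply d again. Using the 1-form formula, the coefficient of dx ∧ dy in d(df) is ∂^2 f/∂x ∂y - ∂^2 f/∂y ∂x = (0) - (0) = 0 (equality of mixed partials for smooth f).
Similarly for dx ∧ dz and dy ∧ dz — all coefficients vanish. So d(df) = 0.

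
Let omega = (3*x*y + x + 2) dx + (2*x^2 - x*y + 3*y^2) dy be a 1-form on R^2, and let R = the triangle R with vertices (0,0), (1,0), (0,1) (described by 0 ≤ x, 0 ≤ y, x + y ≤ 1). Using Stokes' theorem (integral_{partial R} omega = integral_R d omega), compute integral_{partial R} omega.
integral_(partial R) omega = 0

Stokes: integral_partial_R omega = integral_R d omega with d omega = (∂Q/∂x - ∂P/∂y) dx ∧ dy.
  ∂Q/∂x = 4*x - y
  ∂P/∂y = 3*x
  integrand = ∂Q/∂x - ∂P/∂y = x - y.
Integrating over R: integral_0^1 integral_0^{1-x} (x - y) dy dx = 0.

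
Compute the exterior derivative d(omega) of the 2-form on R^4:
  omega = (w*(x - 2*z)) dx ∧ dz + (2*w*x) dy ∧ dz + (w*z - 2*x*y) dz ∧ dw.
d(omega) = (x - 2*y - 2*z) dx ∧ dz ∧ dw + (2*w) dx ∧ dy ∧ dz

For a 2-form omega = sum_{i<j} g_{ij} dx_i ∧ dx_j, the exterior derivative is
  d(omega) = sum_{i<j} d(g_{ij}) ∧ dx_i ∧ dx_j = sum_{i<j, k} (∂g_{ij}/∂x_k) dx_k ∧ dx_i ∧ dx_j.
Expand each term, using dx_k ∧ dx_i ∧ dx_j = sgn(permutation) dx_{(a)} ∧ dx_{(b)} ∧ dx_{(c)} with (a < b < c) sorted:
  d(w*(x - 2*z)) includes (∂/∂w)(w*(x - 2*z)) dw = (x - 2*z) dw, which multiplied by dx ∧ dz gives (x - 2*z) dx ∧ dz ∧ dw
  d(2*w*x) includes (∂/∂x)(2*w*x) dx = (2*w) dx, which multiplied by dy ∧ dz gives (2*w) dx ∧ dy ∧ dz
  d(2*w*x) includes (∂/∂w)(2*w*x) dw = (2*x) dw, which multiplied by dy ∧ dz gives (2*x) dy ∧ dz ∧ dw
  d(w*z - 2*x*y) includes (∂/∂x)(w*z - 2*x*y) dx = (-2*y) dx, which multiplied by dz ∧ dw gives (-2*y) dx ∧ dz ∧ dw
  d(w*z - 2*x*y) includes (∂/∂y)(w*z - 2*x*y) dy = (-2*x) dy, which multiplied by dz ∧ dw gives (-2*x) dy ∧ dz ∧ dw
Collecting like 3-forms: d(omega) = (x - 2*y - 2*z) dx ∧ dz ∧ dw + (2*w) dx ∧ dy ∧ dz.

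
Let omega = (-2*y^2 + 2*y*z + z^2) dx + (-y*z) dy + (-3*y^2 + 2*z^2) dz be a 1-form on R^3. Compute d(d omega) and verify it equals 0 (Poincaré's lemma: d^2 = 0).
d(d omega) = 0

Step 1: d omega = sum_{i<j} (∂f_j/∂x_i - ∂f_i/∂x_j) dx_i ∧ dx_j:
  coeff of dx ∧ dy: 4*y - 2*z
  coeff of dx ∧ dz: -2*y - 2*z
  coeff of dy ∧ dz: -5*y
Step 2: Apply d again to each 2-form coefficient. The only possible 3-form in R^3 is dx ∧ dy ∧ dz, with coefficient
  ∂(coeff of dy∧dz)/∂x - ∂(coeff of dx∧dz)/∂y + ∂(coeff of dx∧dy)/∂z
  = ∂/∂x (-5*y) - ∂/∂y (-2*y - 2*z) + ∂/∂z (4*y - 2*z).
Each of these terms simplifies to sums of mixed partials that cancel in pairs. The result is 0 (by equality of mixed partials for smooth functions — Schwarz / Clairaut).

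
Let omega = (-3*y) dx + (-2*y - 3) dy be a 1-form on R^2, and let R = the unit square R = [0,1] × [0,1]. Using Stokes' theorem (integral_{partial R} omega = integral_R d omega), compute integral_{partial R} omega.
integral_(partial R) omega = 3

Stokes: integral_partial_R omega = integral_R d omega with d omega = (∂Q/∂x - ∂P/∂y) dx ∧ dy.
  ∂Q/∂x = 0
  ∂P/∂y = -3
  integrand = ∂Q/∂x - ∂P/∂y = 3.
Integrating over R: integral_0^1 integral_0^1 (3) dx dy = 3.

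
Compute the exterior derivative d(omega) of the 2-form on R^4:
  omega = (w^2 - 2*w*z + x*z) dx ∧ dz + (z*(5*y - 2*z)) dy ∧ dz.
d(omega) = (2*w - 2*z) dx ∧ dz ∧ dw

For a 2-form omega = sum_{i<j} g_{ij} dx_i ∧ dx_j, the exterior derivative is
  d(omega) = sum_{i<j} d(g_{ij}) ∧ dx_i ∧ dx_j = sum_{i<j, k} (∂g_{ij}/∂x_k) dx_k ∧ dx_i ∧ dx_j.
Expand each term, using dx_k ∧ dx_i ∧ dx_j = sgn(permutation) dx_{(a)} ∧ dx_{(b)} ∧ dx_{(c)} with (a < b < c) sorted:
  d(w^2 - 2*w*z + x*z) includes (∂/∂w)(w^2 - 2*w*z + x*z) dw = (2*w - 2*z) dw, which multiplied by dx ∧ dz gives (2*w - 2*z) dx ∧ dz ∧ dw
Collecting like 3-forms: d(omega) = (2*w - 2*z) dx ∧ dz ∧ dw.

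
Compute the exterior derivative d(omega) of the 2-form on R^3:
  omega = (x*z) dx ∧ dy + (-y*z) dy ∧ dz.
d(omega) = (x) dx ∧ dy ∧ dz

For a 2-form omega = sum_{i<j} g_{ij} dx_i ∧ dx_j, the exterior derivative is
  d(omega) = sum_{i<j} d(g_{ij}) ∧ dx_i ∧ dx_j = sum_{i<j, k} (∂g_{ij}/∂x_k) dx_k ∧ dx_i ∧ dx_j.
Expand each term, using dx_k ∧ dx_i ∧ dx_j = sgn(permutation) dx_{(a)} ∧ dx_{(b)} ∧ dx_{(c)} with (a < b < c) sorted:
  d(x*z) includes (∂/∂z)(x*z) dz = (x) dz, which multiplied by dx ∧ dy gives (x) dx ∧ dy ∧ dz
Collecting like 3-forms: d(omega) = (x) dx ∧ dy ∧ dz.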